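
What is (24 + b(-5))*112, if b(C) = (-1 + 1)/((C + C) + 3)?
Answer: 2688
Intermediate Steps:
b(C) = 0 (b(C) = 0/(2*C + 3) = 0/(3 + 2*C) = 0)
(24 + b(-5))*112 = (24 + 0)*112 = 24*112 = 2688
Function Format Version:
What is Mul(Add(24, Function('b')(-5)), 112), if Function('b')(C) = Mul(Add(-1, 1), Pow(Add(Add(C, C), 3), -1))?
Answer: 2688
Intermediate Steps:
Function('b')(C) = 0 (Function('b')(C) = Mul(0, Pow(Add(Mul(2, C), 3), -1)) = Mul(0, Pow(Add(3, Mul(2, C)), -1)) = 0)
Mul(Add(24, Function('b')(-5)), 112) = Mul(Add(24, 0), 112) = Mul(24, 112) = 2688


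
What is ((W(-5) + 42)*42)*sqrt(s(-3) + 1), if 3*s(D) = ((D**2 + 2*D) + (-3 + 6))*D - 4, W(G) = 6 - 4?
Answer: 616*I*sqrt(57) ≈ 4650.7*I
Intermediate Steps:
W(G) = 2
s(D) = -4/3 + D*(3 + D**2 + 2*D)/3 (s(D) = (((D**2 + 2*D) + (-3 + 6))*D - 4)/3 = (((D**2 + 2*D) + 3)*D - 4)/3 = ((3 + D**2 + 2*D)*D - 4)/3 = (D*(3 + D**2 + 2*D) - 4)/3 = (-4 + D*(3 + D**2 + 2*D))/3 = -4/3 + D*(3 + D**2 + 2*D)/3)
((W(-5) + 42)*42)*sqrt(s(-3) + 1) = ((2 + 42)*42)*sqrt((-4/3 - 3 + (1/3)*(-3)**3 + (2/3)*(-3)**2) + 1) = (44*42)*sqrt((-4/3 - 3 + (1/3)*(-27) + (2/3)*9) + 1) = 1848*sqrt((-4/3 - 3 - 9 + 6) + 1) = 1848*sqrt(-22/3 + 1) = 1848*sqrt(-19/3) = 1848*(I*sqrt(57)/3) = 616*I*sqrt(57)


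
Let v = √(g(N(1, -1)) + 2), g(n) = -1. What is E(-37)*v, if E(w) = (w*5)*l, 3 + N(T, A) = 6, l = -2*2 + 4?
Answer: 0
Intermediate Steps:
l = 0 (l = -4 + 4 = 0)
N(T, A) = 3 (N(T, A) = -3 + 6 = 3)
E(w) = 0 (E(w) = (w*5)*0 = (5*w)*0 = 0)
v = 1 (v = √(-1 + 2) = √1 = 1)
E(-37)*v = 0*1 = 0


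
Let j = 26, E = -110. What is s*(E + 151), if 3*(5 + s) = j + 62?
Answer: 2993/3 ≈ 997.67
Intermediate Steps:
s = 73/3 (s = -5 + (26 + 62)/3 = -5 + (1/3)*88 = -5 + 88/3 = 73/3 ≈ 24.333)
s*(E + 151) = 73*(-110 + 151)/3 = (73/3)*41 = 2993/3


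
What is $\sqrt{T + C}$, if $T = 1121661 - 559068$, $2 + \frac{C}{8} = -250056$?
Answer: $i \sqrt{1437871} \approx 1199.1 i$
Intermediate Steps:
$C = -2000464$ ($C = -16 + 8 \left(-250056\right) = -16 - 2000448 = -2000464$)
$T = 562593$ ($T = 1121661 - 559068 = 562593$)
$\sqrt{T + C} = \sqrt{562593 - 2000464} = \sqrt{-1437871} = i \sqrt{1437871}$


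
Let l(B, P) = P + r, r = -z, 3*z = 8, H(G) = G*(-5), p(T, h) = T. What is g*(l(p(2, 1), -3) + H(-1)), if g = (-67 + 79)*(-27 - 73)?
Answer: 800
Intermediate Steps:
H(G) = -5*G
z = 8/3 (z = (1/3)*8 = 8/3 ≈ 2.6667)
r = -8/3 (r = -1*8/3 = -8/3 ≈ -2.6667)
l(B, P) = -8/3 + P (l(B, P) = P - 8/3 = -8/3 + P)
g = -1200 (g = 12*(-100) = -1200)
g*(l(p(2, 1), -3) + H(-1)) = -1200*((-8/3 - 3) - 5*(-1)) = -1200*(-17/3 + 5) = -1200*(-2/3) = 800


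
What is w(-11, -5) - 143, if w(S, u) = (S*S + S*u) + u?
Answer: 28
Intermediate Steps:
w(S, u) = u + S² + S*u (w(S, u) = (S² + S*u) + u = u + S² + S*u)
w(-11, -5) - 143 = (-5 + (-11)² - 11*(-5)) - 143 = (-5 + 121 + 55) - 143 = 171 - 143 = 28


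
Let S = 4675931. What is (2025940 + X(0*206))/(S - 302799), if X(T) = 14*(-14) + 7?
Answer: 2025751/4373132 ≈ 0.46323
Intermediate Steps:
X(T) = -189 (X(T) = -196 + 7 = -189)
(2025940 + X(0*206))/(S - 302799) = (2025940 - 189)/(4675931 - 302799) = 2025751/4373132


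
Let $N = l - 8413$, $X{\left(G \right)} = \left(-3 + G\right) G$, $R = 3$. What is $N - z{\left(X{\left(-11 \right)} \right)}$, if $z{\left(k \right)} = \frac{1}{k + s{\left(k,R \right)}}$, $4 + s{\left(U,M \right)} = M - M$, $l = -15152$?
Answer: $- \frac{3534751}{150} \approx -23565.0$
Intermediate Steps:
$X{\left(G \right)} = G \left(-3 + G\right)$
$s{\left(U,M \right)} = -4$ ($s{\left(U,M \right)} = -4 + \left(M - M\right) = -4 + 0 = -4$)
$z{\left(k \right)} = \frac{1}{-4 + k}$ ($z{\left(k \right)} = \frac{1}{k - 4} = \frac{1}{-4 + k}$)
$N = -23565$ ($N = -15152 - 8413 = -23565$)
$N - z{\left(X{\left(-11 \right)} \right)} = -23565 - \frac{1}{-4 - 11 \left(-3 - 11\right)} = -23565 - \frac{1}{-4 - -154} = -23565 - \frac{1}{-4 + 154} = -23565 - \frac{1}{150} = - \frac{3534751}{150}$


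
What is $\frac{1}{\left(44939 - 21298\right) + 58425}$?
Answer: $\frac{1}{82066} \approx 1.2185 \cdot 10^{-5}$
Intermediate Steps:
$\frac{1}{\left(44939 - 21298\right) + 58425} = \frac{1}{23641 + 58425} = \frac{1}{82066}$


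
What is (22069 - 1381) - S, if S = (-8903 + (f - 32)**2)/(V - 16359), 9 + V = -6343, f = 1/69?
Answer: 2236895328514/108127071 ≈ 20688.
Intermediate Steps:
f = 1/69 ≈ 0.014493
V = -6352 (V = -9 - 6343 = -6352)
S = 37516334/108127071 (S = (-8903 + (1/69 - 32)**2)/(-6352 - 16359) = (-8903 + (-2207/69)**2)/(-22711) = (-8903 + 4870849/4761)*(-1/22711) = -37516334/4761*(-1/22711) = 37516334/108127071 ≈ 0.34697)
(22069 - 1381) - S = (22069 - 1381) - 1*37516334/108127071 = 20688 - 37516334/108127071 = 2236895328514/108127071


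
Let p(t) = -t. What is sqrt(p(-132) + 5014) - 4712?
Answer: -4712 + sqrt(5146) ≈ -4640.3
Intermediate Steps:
sqrt(p(-132) + 5014) - 4712 = sqrt(-1*(-132) + 5014) - 4712 = sqrt(132 + 5014) - 4712 = sqrt(5146) - 4712 = -4712 + sqrt(5146)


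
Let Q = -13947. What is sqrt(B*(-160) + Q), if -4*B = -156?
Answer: 3*I*sqrt(2243) ≈ 142.08*I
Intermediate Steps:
B = 39 (B = -1/4*(-156) = 39)
sqrt(B*(-160) + Q) = sqrt(39*(-160) - 13947) = sqrt(-6240 - 13947) = sqrt(-20187) = 3*I*sqrt(2243)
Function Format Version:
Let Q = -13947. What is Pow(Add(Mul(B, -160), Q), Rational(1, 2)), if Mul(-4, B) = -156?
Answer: Mul(3, I, Pow(2243, Rational(1, 2))) ≈ Mul(142.08, I)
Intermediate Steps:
B = 39 (B = Mul(Rational(-1, 4), -156) = 39)
Pow(Add(Mul(B, -160), Q), Rational(1, 2)) = Pow(Add(Mul(39, -160), -13947), Rational(1, 2)) = Pow(Add(-6240, -13947), Rational(1, 2)) = Pow(-20187, Rational(1, 2)) = Mul(3, I, Pow(2243, Rational(1, 2)))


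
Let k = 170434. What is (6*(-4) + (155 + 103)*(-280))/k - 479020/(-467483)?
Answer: 23929551584/39837498811 ≈ 0.60068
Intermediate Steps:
(6*(-4) + (155 + 103)*(-280))/k - 479020/(-467483) = (6*(-4) + (155 + 103)*(-280))/170434 - 479020/(-467483) = (-24 + 258*(-280))*(1/170434) - 479020*(-1/467483) = (-24 - 72240)*(1/170434) + 479020/467483 = -72264*1/170434 + 479020/467483 = -36132/85217 + 479020/467483 = 23929551584/39837498811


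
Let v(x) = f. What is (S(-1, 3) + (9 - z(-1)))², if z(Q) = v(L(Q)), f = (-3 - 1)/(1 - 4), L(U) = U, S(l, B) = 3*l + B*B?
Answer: 1681/9 ≈ 186.78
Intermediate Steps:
S(l, B) = B² + 3*l (S(l, B) = 3*l + B² = B² + 3*l)
f = 4/3 (f = -4/(-3) = -4*(-⅓) = 4/3 ≈ 1.3333)
v(x) = 4/3
z(Q) = 4/3
(S(-1, 3) + (9 - z(-1)))² = ((3² + 3*(-1)) + (9 - 1*4/3))² = ((9 - 3) + (9 - 4/3))² = (6 + 23/3)² = (41/3)² = 1681/9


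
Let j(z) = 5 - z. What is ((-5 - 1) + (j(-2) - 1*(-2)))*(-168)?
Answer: -504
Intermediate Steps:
((-5 - 1) + (j(-2) - 1*(-2)))*(-168) = ((-5 - 1) + ((5 - 1*(-2)) - 1*(-2)))*(-168) = (-6 + ((5 + 2) + 2))*(-168) = (-6 + (7 + 2))*(-168) = (-6 + 9)*(-168) = 3*(-168) = -504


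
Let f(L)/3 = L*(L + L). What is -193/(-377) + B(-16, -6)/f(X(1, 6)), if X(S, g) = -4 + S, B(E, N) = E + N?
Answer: 1064/10179 ≈ 0.10453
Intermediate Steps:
f(L) = 6*L**2 (f(L) = 3*(L*(L + L)) = 3*(L*(2*L)) = 3*(2*L**2) = 6*L**2)
-193/(-377) + B(-16, -6)/f(X(1, 6)) = -193/(-377) + (-16 - 6)/((6*(-4 + 1)**2)) = -193*(-1/377) - 22/(6*(-3)**2) = 193/377 - 22/(6*9) = 193/377 - 22/54 = 193/377 - 22*1/54 = 193/377 - 11/27 = 1064/10179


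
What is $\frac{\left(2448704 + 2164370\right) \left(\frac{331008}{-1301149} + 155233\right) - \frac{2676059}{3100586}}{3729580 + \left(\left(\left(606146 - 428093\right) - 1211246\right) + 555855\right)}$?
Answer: $\frac{2888980259389418455299285}{13120599168515469988} \approx 2.2019 \cdot 10^{5}$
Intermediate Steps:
$\frac{\left(2448704 + 2164370\right) \left(\frac{331008}{-1301149} + 155233\right) - \frac{2676059}{3100586}}{3729580 + \left(\left(\left(606146 - 428093\right) - 1211246\right) + 555855\right)} = \frac{4613074 \left(331008 \left(- \frac{1}{1301149}\right) + 155233\right) - \frac{2676059}{3100586}}{3729580 + \left(\left(178053 - 1211246\right) + 555855\right)} = \frac{4613074 \left(- \frac{331008}{1301149} + 155233\right) - \frac{2676059}{3100586}}{3729580 + \left(-1033193 + 555855\right)} = \frac{4613074 \cdot \frac{201980931709}{1301149} - \frac{2676059}{3100586}}{3729580 - 477338} = \frac{\frac{931752984562563466}{1301149} - \frac{2676059}{3100586}}{3252242} = \frac{2888980259389418455299285}{4034324373314} \cdot \frac{1}{3252242} = \frac{2888980259389418455299285}{13120599168515469988}$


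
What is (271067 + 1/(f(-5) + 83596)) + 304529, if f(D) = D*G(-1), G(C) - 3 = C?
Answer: 48111767257/83586 ≈ 5.7560e+5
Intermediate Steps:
G(C) = 3 + C
f(D) = 2*D (f(D) = D*(3 - 1) = D*2 = 2*D)
(271067 + 1/(f(-5) + 83596)) + 304529 = (271067 + 1/(2*(-5) + 83596)) + 304529 = (271067 + 1/(-10 + 83596)) + 304529 = (271067 + 1/83586) + 304529 = 22657406263/83586 + 304529 = 48111767257/83586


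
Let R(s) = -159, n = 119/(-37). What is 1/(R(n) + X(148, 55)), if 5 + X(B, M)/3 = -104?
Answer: -1/486 ≈ -0.0020576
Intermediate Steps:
X(B, M) = -327 (X(B, M) = -15 + 3*(-104) = -15 - 312 = -327)
n = -119/37 (n = 119*(-1/37) = -119/37 ≈ -3.2162)
1/(R(n) + X(148, 55)) = 1/(-159 - 327) = 1/(-486) = -1/486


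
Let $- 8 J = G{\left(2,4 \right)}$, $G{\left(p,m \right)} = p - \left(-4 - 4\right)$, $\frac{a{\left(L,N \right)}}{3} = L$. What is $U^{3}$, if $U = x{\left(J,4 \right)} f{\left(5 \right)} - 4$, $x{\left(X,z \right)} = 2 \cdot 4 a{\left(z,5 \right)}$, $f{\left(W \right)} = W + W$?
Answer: $873722816$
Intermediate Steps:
$a{\left(L,N \right)} = 3 L$
$f{\left(W \right)} = 2 W$
$G{\left(p,m \right)} = 8 + p$ ($G{\left(p,m \right)} = p - \left(-4 - 4\right) = p - -8 = p + 8 = 8 + p$)
$J = - \frac{5}{4}$ ($J = - \frac{8 + 2}{8} = \left(- \frac{1}{8}\right) 10 = - \frac{5}{4} \approx -1.25$)
$x{\left(X,z \right)} = 24 z$ ($x{\left(X,z \right)} = 2 \cdot 4 \cdot 3 z = 8 \cdot 3 z = 24 z$)
$U = 956$ ($U = 24 \cdot 4 \cdot 2 \cdot 5 - 4 = 96 \cdot 10 - 4 = 960 - 4 = 956$)
$U^{3} = 956^{3} = 873722816$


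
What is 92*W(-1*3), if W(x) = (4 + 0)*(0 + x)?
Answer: -1104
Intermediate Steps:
W(x) = 4*x
92*W(-1*3) = 92*(4*(-1*3)) = 92*(4*(-3)) = 92*(-12) = -1104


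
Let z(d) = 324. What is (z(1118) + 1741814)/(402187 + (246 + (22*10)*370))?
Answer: 1742138/483833 ≈ 3.6007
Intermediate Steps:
(z(1118) + 1741814)/(402187 + (246 + (22*10)*370)) = (324 + 1741814)/(402187 + (246 + (22*10)*370)) = 1742138/(402187 + (246 + 220*370)) = 1742138/(402187 + (246 + 81400)) = 1742138/(402187 + 81646) = 1742138/483833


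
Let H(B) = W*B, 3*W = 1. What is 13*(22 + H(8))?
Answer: 962/3 ≈ 320.67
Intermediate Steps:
W = 1/3 (W = (1/3)*1 = 1/3 ≈ 0.33333)
H(B) = B/3
13*(22 + H(8)) = 13*(22 + (1/3)*8) = 13*(22 + 8/3) = 13*(74/3) = 962/3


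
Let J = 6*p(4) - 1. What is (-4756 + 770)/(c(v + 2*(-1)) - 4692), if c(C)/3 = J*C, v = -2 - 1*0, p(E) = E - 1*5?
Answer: 1993/2304 ≈ 0.86502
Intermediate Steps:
p(E) = -5 + E (p(E) = E - 5 = -5 + E)
v = -2 (v = -2 + 0 = -2)
J = -7 (J = 6*(-5 + 4) - 1 = 6*(-1) - 1 = -6 - 1 = -7)
c(C) = -21*C (c(C) = 3*(-7*C) = -21*C)
(-4756 + 770)/(c(v + 2*(-1)) - 4692) = (-4756 + 770)/(-21*(-2 + 2*(-1)) - 4692) = -3986/(-21*(-2 - 2) - 4692) = -3986/(-21*(-4) - 4692) = -3986/(84 - 4692) = -3986/(-4608) = -3986*(-1/4608) = 1993/2304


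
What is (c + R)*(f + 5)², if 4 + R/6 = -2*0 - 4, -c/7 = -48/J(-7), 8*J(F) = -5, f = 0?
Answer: -14640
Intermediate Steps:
J(F) = -5/8 (J(F) = (⅛)*(-5) = -5/8)
c = -2688/5 (c = -(-336)/(-5/8) = -(-336)*(-8)/5 = -7*384/5 = -2688/5 ≈ -537.60)
R = -48 (R = -24 + 6*(-2*0 - 4) = -24 + 6*(0 - 4) = -24 + 6*(-4) = -24 - 24 = -48)
(c + R)*(f + 5)² = (-2688/5 - 48)*(0 + 5)² = -2928/5*5² = -2928/5*25 = -14640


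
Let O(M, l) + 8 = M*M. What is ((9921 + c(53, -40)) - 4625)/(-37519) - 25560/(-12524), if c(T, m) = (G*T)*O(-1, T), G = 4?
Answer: 227811038/117471989 ≈ 1.9393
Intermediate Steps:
O(M, l) = -8 + M² (O(M, l) = -8 + M*M = -8 + M²)
c(T, m) = -28*T (c(T, m) = (4*T)*(-8 + (-1)²) = (4*T)*(-8 + 1) = (4*T)*(-7) = -28*T)
((9921 + c(53, -40)) - 4625)/(-37519) - 25560/(-12524) = ((9921 - 28*53) - 4625)/(-37519) - 25560/(-12524) = ((9921 - 1484) - 4625)*(-1/37519) - 25560*(-1/12524) = (8437 - 4625)*(-1/37519) + 6390/3131 = 3812*(-1/37519) + 6390/3131 = -3812/37519 + 6390/3131 = 227811038/117471989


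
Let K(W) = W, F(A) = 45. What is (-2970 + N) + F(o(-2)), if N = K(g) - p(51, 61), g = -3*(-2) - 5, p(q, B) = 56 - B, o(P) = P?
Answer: -2919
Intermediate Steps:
g = 1 (g = 6 - 5 = 1)
N = 6 (N = 1 - (56 - 1*61) = 1 - (56 - 61) = 1 - 1*(-5) = 1 + 5 = 6)
(-2970 + N) + F(o(-2)) = (-2970 + 6) + 45 = -2964 + 45 = -2919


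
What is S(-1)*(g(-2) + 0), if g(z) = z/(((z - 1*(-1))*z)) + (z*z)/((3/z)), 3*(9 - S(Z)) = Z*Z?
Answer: -286/9 ≈ -31.778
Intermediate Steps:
S(Z) = 9 - Z**2/3 (S(Z) = 9 - Z*Z/3 = 9 - Z**2/3)
g(z) = 1/(1 + z) + z**3/3 (g(z) = z/(((z + 1)*z)) + z**2*(z/3) = z/(((1 + z)*z)) + z**3/3 = z/((z*(1 + z))) + z**3/3 = z*(1/(z*(1 + z))) + z**3/3 = 1/(1 + z) + z**3/3)
S(-1)*(g(-2) + 0) = (9 - 1/3*(-1)**2)*((3 + (-2)**3 + (-2)**4)/(3*(1 - 2)) + 0) = (9 - 1/3*1)*((1/3)*(3 - 8 + 16)/(-1) + 0) = (9 - 1/3)*((1/3)*(-1)*11 + 0) = 26*(-11/3 + 0)/3 = (26/3)*(-11/3) = -286/9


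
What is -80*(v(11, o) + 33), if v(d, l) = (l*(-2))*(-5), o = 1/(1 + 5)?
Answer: -8320/3 ≈ -2773.3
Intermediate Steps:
o = ⅙ (o = 1/6 = ⅙ ≈ 0.16667)
v(d, l) = 10*l (v(d, l) = -2*l*(-5) = 10*l)
-80*(v(11, o) + 33) = -80*(10*(⅙) + 33) = -80*(5/3 + 33) = -80*104/3 = -8320/3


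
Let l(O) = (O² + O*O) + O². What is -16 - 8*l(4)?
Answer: -400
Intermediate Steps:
l(O) = 3*O² (l(O) = (O² + O²) + O² = 2*O² + O² = 3*O²)
-16 - 8*l(4) = -16 - 24*4² = -16 - 24*16 = -16 - 8*48 = -16 - 384 = -400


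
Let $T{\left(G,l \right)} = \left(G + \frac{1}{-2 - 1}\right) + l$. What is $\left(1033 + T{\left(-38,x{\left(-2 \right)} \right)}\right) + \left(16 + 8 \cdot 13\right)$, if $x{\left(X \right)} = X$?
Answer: $\frac{3338}{3} \approx 1112.7$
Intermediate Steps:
$T{\left(G,l \right)} = - \frac{1}{3} + G + l$ ($T{\left(G,l \right)} = \left(G + \frac{1}{-3}\right) + l = \left(G - \frac{1}{3}\right) + l = \left(- \frac{1}{3} + G\right) + l = - \frac{1}{3} + G + l$)
$\left(1033 + T{\left(-38,x{\left(-2 \right)} \right)}\right) + \left(16 + 8 \cdot 13\right) = \left(1033 - \frac{121}{3}\right) + \left(16 + 8 \cdot 13\right) = \left(1033 - \frac{121}{3}\right) + \left(16 + 104\right) = \frac{2978}{3} + 120 = \frac{3338}{3}$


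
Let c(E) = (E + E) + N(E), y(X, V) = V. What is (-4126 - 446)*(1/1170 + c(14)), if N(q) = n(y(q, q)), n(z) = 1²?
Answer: -8618474/65 ≈ -1.3259e+5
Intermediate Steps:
n(z) = 1
N(q) = 1
c(E) = 1 + 2*E (c(E) = (E + E) + 1 = 2*E + 1 = 1 + 2*E)
(-4126 - 446)*(1/1170 + c(14)) = (-4126 - 446)*(1/1170 + (1 + 2*14)) = -4572*(1/1170 + (1 + 28)) = -4572*(1/1170 + 29) = -4572*33931/1170 = -8618474/65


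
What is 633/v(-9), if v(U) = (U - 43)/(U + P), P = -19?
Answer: 4431/13 ≈ 340.85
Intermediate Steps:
v(U) = (-43 + U)/(-19 + U) (v(U) = (U - 43)/(U - 19) = (-43 + U)/(-19 + U))
633/v(-9) = 633/(((-43 - 9)/(-19 - 9))) = 633/((-52/(-28))) = 633/((-1/28*(-52))) = 633/(13/7) = 633*(7/13) = 4431/13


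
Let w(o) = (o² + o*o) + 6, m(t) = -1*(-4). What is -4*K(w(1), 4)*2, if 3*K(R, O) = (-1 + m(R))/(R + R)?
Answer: -½ ≈ -0.50000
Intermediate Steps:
m(t) = 4
w(o) = 6 + 2*o² (w(o) = (o² + o²) + 6 = 2*o² + 6 = 6 + 2*o²)
K(R, O) = 1/(2*R) (K(R, O) = ((-1 + 4)/(R + R))/3 = (3/((2*R)))/3 = (3*(1/(2*R)))/3 = (3/(2*R))/3 = 1/(2*R))
-4*K(w(1), 4)*2 = -2/(6 + 2*1²)*2 = -2/(6 + 2*1)*2 = -2/(6 + 2)*2 = -2/8*2 = -4*1/16*2 = -¼*2 = -½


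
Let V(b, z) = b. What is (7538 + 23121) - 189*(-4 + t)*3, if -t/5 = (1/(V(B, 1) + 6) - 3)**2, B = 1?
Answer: 392489/7 ≈ 56070.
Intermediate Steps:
t = -2000/49 (t = -5*(1/(1 + 6) - 3)**2 = -5*(1/7 - 3)**2 = -5*(-20/7)**2 = -5*400/49 = -2000/49 ≈ -40.816)
(7538 + 23121) - 189*(-4 + t)*3 = (7538 + 23121) - 189*(-4 - 2000/49)*3 = 30659 - (-59292)*3/7 = 30659 - 189*(-6588/49) = 30659 + 177876/7 = 392489/7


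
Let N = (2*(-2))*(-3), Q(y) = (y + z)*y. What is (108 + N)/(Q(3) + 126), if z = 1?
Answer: 20/23 ≈ 0.86957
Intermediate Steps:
Q(y) = y*(1 + y) (Q(y) = (y + 1)*y = (1 + y)*y = y*(1 + y))
N = 12 (N = -4*(-3) = 12)
(108 + N)/(Q(3) + 126) = (108 + 12)/(3*(1 + 3) + 126) = 120/(3*4 + 126) = 120/(12 + 126) = 120/138 = 120*(1/138) = 20/23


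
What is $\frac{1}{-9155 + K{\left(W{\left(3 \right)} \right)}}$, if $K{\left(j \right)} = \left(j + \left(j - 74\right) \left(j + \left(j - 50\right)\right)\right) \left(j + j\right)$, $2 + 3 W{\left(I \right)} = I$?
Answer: $- \frac{27}{181763} \approx -0.00014855$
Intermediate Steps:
$W{\left(I \right)} = - \frac{2}{3} + \frac{I}{3}$
$K{\left(j \right)} = 2 j \left(j + \left(-74 + j\right) \left(-50 + 2 j\right)\right)$ ($K{\left(j \right)} = \left(j + \left(-74 + j\right) \left(j + \left(-50 + j\right)\right)\right) 2 j = \left(j + \left(-74 + j\right) \left(-50 + 2 j\right)\right) 2 j = 2 j \left(j + \left(-74 + j\right) \left(-50 + 2 j\right)\right)$)
$\frac{1}{-9155 + K{\left(W{\left(3 \right)} \right)}} = \frac{1}{-9155 + 2 \left(- \frac{2}{3} + \frac{1}{3} \cdot 3\right) \left(3700 - 197 \left(- \frac{2}{3} + \frac{1}{3} \cdot 3\right) + 2 \left(- \frac{2}{3} + \frac{1}{3} \cdot 3\right)^{2}\right)} = \frac{1}{-9155 + 2 \left(- \frac{2}{3} + 1\right) \left(3700 - 197 \left(- \frac{2}{3} + 1\right) + 2 \left(- \frac{2}{3} + 1\right)^{2}\right)} = \frac{1}{-9155 + 2 \cdot \frac{1}{3} \left(3700 - \frac{197}{3} + \frac{2}{9}\right)} = \frac{1}{-9155 + 2 \cdot \frac{1}{3} \cdot \frac{32711}{9}} = \frac{1}{-9155 + \frac{65422}{27}} = \frac{1}{- \frac{181763}{27}} = - \frac{27}{181763}$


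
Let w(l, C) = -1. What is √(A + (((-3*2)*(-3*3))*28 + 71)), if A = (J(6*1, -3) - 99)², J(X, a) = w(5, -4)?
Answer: 9*√143 ≈ 107.62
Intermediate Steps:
J(X, a) = -1
A = 10000 (A = (-1 - 99)² = (-100)² = 10000)
√(A + (((-3*2)*(-3*3))*28 + 71)) = √(10000 + (((-3*2)*(-3*3))*28 + 71)) = √(10000 + (-6*(-9)*28 + 71)) = √(10000 + (54*28 + 71)) = √(10000 + (1512 + 71)) = √(10000 + 1583) = √11583 = 9*√143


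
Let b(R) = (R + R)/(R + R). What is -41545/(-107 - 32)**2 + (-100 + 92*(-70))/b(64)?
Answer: -126400885/19321 ≈ -6542.1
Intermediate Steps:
b(R) = 1 (b(R) = (2*R)/((2*R)) = (2*R)*(1/(2*R)) = 1)
-41545/(-107 - 32)**2 + (-100 + 92*(-70))/b(64) = -41545/(-107 - 32)**2 + (-100 + 92*(-70))/1 = -41545/((-139)**2) + (-100 - 6440)*1 = -41545/19321 - 6540*1 = -41545*1/19321 - 6540 = -41545/19321 - 6540 = -126400885/19321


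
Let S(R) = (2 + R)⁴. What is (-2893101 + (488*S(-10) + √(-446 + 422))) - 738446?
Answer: -1632699 + 2*I*√6 ≈ -1.6327e+6 + 4.899*I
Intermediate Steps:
(-2893101 + (488*S(-10) + √(-446 + 422))) - 738446 = (-2893101 + (488*(2 - 10)⁴ + √(-446 + 422))) - 738446 = (-2893101 + (488*(-8)⁴ + √(-24))) - 738446 = (-2893101 + (488*4096 + 2*I*√6)) - 738446 = (-2893101 + (1998848 + 2*I*√6)) - 738446 = (-894253 + 2*I*√6) - 738446 = -1632699 + 2*I*√6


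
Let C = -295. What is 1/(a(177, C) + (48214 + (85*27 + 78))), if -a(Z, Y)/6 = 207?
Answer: 1/49345 ≈ 2.0265e-5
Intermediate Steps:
a(Z, Y) = -1242 (a(Z, Y) = -6*207 = -1242)
1/(a(177, C) + (48214 + (85*27 + 78))) = 1/(-1242 + (48214 + (85*27 + 78))) = 1/(-1242 + (48214 + (2295 + 78))) = 1/(-1242 + (48214 + 2373)) = 1/(-1242 + 50587) = 1/49345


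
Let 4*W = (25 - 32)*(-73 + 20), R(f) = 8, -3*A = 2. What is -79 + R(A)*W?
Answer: 663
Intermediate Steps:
A = -⅔ (A = -⅓*2 = -⅔ ≈ -0.66667)
W = 371/4 (W = ((25 - 32)*(-73 + 20))/4 = (-7*(-53))/4 = (¼)*371 = 371/4 ≈ 92.750)
-79 + R(A)*W = -79 + 8*(371/4) = -79 + 742 = 663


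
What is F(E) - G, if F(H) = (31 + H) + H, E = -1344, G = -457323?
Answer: 454666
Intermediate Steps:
F(H) = 31 + 2*H
F(E) - G = (31 + 2*(-1344)) - 1*(-457323) = (31 - 2688) + 457323 = -2657 + 457323 = 454666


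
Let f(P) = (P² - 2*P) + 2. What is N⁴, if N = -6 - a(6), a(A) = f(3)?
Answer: 14641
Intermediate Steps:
f(P) = 2 + P² - 2*P
a(A) = 5 (a(A) = 2 + 3² - 2*3 = 2 + 9 - 6 = 5)
N = -11 (N = -6 - 1*5 = -6 - 5 = -11)
N⁴ = (-11)⁴ = 14641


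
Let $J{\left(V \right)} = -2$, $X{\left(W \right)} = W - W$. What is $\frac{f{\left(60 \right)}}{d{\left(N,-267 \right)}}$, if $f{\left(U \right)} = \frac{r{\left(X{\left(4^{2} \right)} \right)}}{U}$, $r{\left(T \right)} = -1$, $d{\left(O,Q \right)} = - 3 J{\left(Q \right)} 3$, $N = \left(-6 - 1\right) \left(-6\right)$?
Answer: $- \frac{1}{1080} \approx -0.00092593$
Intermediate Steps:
$X{\left(W \right)} = 0$
$N = 42$ ($N = \left(-7\right) \left(-6\right) = 42$)
$d{\left(O,Q \right)} = 18$ ($d{\left(O,Q \right)} = \left(-3\right) \left(-2\right) 3 = 6 \cdot 3 = 18$)
$f{\left(U \right)} = - \frac{1}{U}$
$\frac{f{\left(60 \right)}}{d{\left(N,-267 \right)}} = \frac{\left(-1\right) \frac{1}{60}}{18} = \left(-1\right) \frac{1}{60} \cdot \frac{1}{18} = \left(- \frac{1}{60}\right) \frac{1}{18} = - \frac{1}{1080}$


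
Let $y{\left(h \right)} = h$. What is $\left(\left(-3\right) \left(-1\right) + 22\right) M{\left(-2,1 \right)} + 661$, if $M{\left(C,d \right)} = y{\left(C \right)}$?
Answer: $611$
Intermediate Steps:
$M{\left(C,d \right)} = C$
$\left(\left(-3\right) \left(-1\right) + 22\right) M{\left(-2,1 \right)} + 661 = \left(\left(-3\right) \left(-1\right) + 22\right) \left(-2\right) + 661 = \left(3 + 22\right) \left(-2\right) + 661 = 25 \left(-2\right) + 661 = -50 + 661 = 611$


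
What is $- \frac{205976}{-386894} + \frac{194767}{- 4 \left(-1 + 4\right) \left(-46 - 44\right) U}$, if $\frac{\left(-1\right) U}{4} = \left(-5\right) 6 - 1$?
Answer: $\frac{51469244809}{25906422240} \approx 1.9867$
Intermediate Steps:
$U = 124$ ($U = - 4 \left(\left(-5\right) 6 - 1\right) = - 4 \left(-30 - 1\right) = \left(-4\right) \left(-31\right) = 124$)
$- \frac{205976}{-386894} + \frac{194767}{- 4 \left(-1 + 4\right) \left(-46 - 44\right) U} = - \frac{205976}{-386894} + \frac{194767}{- 4 \left(-1 + 4\right) \left(-46 - 44\right) 124} = \left(-205976\right) \left(- \frac{1}{386894}\right) + \frac{194767}{\left(-4\right) 3 \left(\left(-90\right) 124\right)} = \frac{102988}{193447} + \frac{194767}{\left(-12\right) \left(-11160\right)} = \frac{102988}{193447} + \frac{194767}{133920} = \frac{51469244809}{25906422240}$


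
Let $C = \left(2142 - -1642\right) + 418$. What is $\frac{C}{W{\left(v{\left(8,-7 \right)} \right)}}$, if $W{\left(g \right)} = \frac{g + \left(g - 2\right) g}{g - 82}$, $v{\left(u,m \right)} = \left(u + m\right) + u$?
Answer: $- \frac{153373}{36} \approx -4260.4$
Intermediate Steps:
$C = 4202$ ($C = \left(2142 + 1642\right) + 418 = 3784 + 418 = 4202$)
$v{\left(u,m \right)} = m + 2 u$ ($v{\left(u,m \right)} = \left(m + u\right) + u = m + 2 u$)
$W{\left(g \right)} = \frac{g + g \left(-2 + g\right)}{-82 + g}$ ($W{\left(g \right)} = \frac{g + \left(-2 + g\right) g}{-82 + g} = \frac{g + g \left(-2 + g\right)}{-82 + g}$)
$\frac{C}{W{\left(v{\left(8,-7 \right)} \right)}} = \frac{4202}{\left(-7 + 2 \cdot 8\right) \frac{1}{-82 + \left(-7 + 2 \cdot 8\right)} \left(-1 + \left(-7 + 2 \cdot 8\right)\right)} = \frac{4202}{\left(-7 + 16\right) \frac{1}{-82 + \left(-7 + 16\right)} \left(-1 + \left(-7 + 16\right)\right)} = \frac{4202}{9 \frac{1}{-82 + 9} \left(-1 + 9\right)} = \frac{4202}{9 \frac{1}{-73} \cdot 8} = \frac{4202}{9 \left(- \frac{1}{73}\right) 8} = \frac{4202}{- \frac{72}{73}} = 4202 \left(- \frac{73}{72}\right) = - \frac{153373}{36}$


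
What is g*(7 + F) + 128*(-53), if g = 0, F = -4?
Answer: -6784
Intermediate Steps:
g*(7 + F) + 128*(-53) = 0*(7 - 4) + 128*(-53) = 0*3 - 6784 = 0 - 6784 = -6784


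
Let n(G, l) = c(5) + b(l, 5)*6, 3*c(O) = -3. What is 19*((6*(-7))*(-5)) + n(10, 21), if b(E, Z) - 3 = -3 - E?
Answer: 3863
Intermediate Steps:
b(E, Z) = -E (b(E, Z) = 3 + (-3 - E) = -E)
c(O) = -1 (c(O) = (⅓)*(-3) = -1)
n(G, l) = -1 - 6*l (n(G, l) = -1 - l*6 = -1 - 6*l)
19*((6*(-7))*(-5)) + n(10, 21) = 19*((6*(-7))*(-5)) + (-1 - 6*21) = 19*(-42*(-5)) + (-1 - 126) = 19*210 - 127 = 3990 - 127 = 3863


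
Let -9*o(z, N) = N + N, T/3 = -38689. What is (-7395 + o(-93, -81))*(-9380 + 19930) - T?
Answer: -77711283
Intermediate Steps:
T = -116067 (T = 3*(-38689) = -116067)
o(z, N) = -2*N/9 (o(z, N) = -(N + N)/9 = -2*N/9)
(-7395 + o(-93, -81))*(-9380 + 19930) - T = (-7395 - 2/9*(-81))*(-9380 + 19930) - 1*(-116067) = (-7395 + 18)*10550 + 116067 = -7377*10550 + 116067 = -77827350 + 116067 = -77711283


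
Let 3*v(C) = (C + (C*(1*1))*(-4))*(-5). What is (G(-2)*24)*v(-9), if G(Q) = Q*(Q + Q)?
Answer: -8640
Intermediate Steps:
G(Q) = 2*Q**2 (G(Q) = Q*(2*Q) = 2*Q**2)
v(C) = 5*C (v(C) = ((C + (C*(1*1))*(-4))*(-5))/3 = ((C + (C*1)*(-4))*(-5))/3 = ((C + C*(-4))*(-5))/3 = ((C - 4*C)*(-5))/3 = (-3*C*(-5))/3 = (15*C)/3 = 5*C)
(G(-2)*24)*v(-9) = ((2*(-2)**2)*24)*(5*(-9)) = ((2*4)*24)*(-45) = (8*24)*(-45) = 192*(-45) = -8640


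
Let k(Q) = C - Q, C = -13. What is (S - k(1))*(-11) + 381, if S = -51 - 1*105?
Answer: 1943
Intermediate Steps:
S = -156 (S = -51 - 105 = -156)
k(Q) = -13 - Q
(S - k(1))*(-11) + 381 = (-156 - (-13 - 1*1))*(-11) + 381 = (-156 - (-13 - 1))*(-11) + 381 = (-156 - 1*(-14))*(-11) + 381 = (-156 + 14)*(-11) + 381 = -142*(-11) + 381 = 1562 + 381 = 1943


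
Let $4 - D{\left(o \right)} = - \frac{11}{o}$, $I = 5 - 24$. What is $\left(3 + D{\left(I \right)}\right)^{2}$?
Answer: $\frac{14884}{361} \approx 41.23$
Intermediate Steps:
$I = -19$ ($I = 5 - 24 = -19$)
$D{\left(o \right)} = 4 + \frac{11}{o}$ ($D{\left(o \right)} = 4 - - \frac{11}{o} = 4 + \frac{11}{o}$)
$\left(3 + D{\left(I \right)}\right)^{2} = \left(3 + \left(4 + \frac{11}{-19}\right)\right)^{2} = \left(3 + \left(4 + 11 \left(- \frac{1}{19}\right)\right)\right)^{2} = \left(3 + \left(4 - \frac{11}{19}\right)\right)^{2} = \left(3 + \frac{65}{19}\right)^{2} = \left(\frac{122}{19}\right)^{2} = \frac{14884}{361}$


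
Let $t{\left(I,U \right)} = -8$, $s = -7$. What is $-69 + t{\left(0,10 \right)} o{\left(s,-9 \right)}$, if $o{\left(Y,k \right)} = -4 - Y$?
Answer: $-93$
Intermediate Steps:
$-69 + t{\left(0,10 \right)} o{\left(s,-9 \right)} = -69 - 8 \left(-4 - -7\right) = -69 - 8 \left(-4 + 7\right) = -69 - 24 = -93$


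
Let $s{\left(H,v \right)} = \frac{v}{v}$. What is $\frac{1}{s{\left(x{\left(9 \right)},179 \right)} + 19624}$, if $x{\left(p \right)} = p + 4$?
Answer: $\frac{1}{19625} \approx 5.0955 \cdot 10^{-5}$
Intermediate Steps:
$x{\left(p \right)} = 4 + p$
$s{\left(H,v \right)} = 1$
$\frac{1}{s{\left(x{\left(9 \right)},179 \right)} + 19624} = \frac{1}{1 + 19624} = \frac{1}{19625}$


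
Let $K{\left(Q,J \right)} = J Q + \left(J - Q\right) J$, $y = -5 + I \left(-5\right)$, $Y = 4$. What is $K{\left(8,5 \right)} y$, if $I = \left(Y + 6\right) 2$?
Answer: $-2625$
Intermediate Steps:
$I = 20$ ($I = \left(4 + 6\right) 2 = 10 \cdot 2 = 20$)
$y = -105$ ($y = -5 + 20 \left(-5\right) = -5 - 100 = -105$)
$K{\left(Q,J \right)} = J Q + J \left(J - Q\right)$
$K{\left(8,5 \right)} y = 5^{2} \left(-105\right) = 25 \left(-105\right) = -2625$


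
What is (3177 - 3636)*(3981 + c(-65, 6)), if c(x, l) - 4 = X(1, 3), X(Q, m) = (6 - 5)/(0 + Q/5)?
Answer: -1831410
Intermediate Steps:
X(Q, m) = 5/Q (X(Q, m) = 1/(0 + Q*(1/5)) = 1/(0 + Q/5) = 1/(Q/5) = 1*(5/Q) = 5/Q)
c(x, l) = 9 (c(x, l) = 4 + 5/1 = 4 + 5*1 = 4 + 5 = 9)
(3177 - 3636)*(3981 + c(-65, 6)) = (3177 - 3636)*(3981 + 9) = -459*3990 = -1831410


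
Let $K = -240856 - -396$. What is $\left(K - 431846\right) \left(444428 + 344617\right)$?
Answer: $-530479687770$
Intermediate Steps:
$K = -240460$ ($K = -240856 + 396 = -240460$)
$\left(K - 431846\right) \left(444428 + 344617\right) = \left(-240460 - 431846\right) \left(444428 + 344617\right) = \left(-672306\right) 789045 = -530479687770$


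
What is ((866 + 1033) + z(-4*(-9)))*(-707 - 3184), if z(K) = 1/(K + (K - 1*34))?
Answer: -280786233/38 ≈ -7.3891e+6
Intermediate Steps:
z(K) = 1/(-34 + 2*K) (z(K) = 1/(K + (K - 34)) = 1/(K + (-34 + K)) = 1/(-34 + 2*K))
((866 + 1033) + z(-4*(-9)))*(-707 - 3184) = ((866 + 1033) + 1/(2*(-17 - 4*(-9))))*(-707 - 3184) = (1899 + 1/(2*(-17 + 36)))*(-3891) = (1899 + (½)/19)*(-3891) = (1899 + (½)*(1/19))*(-3891) = (1899 + 1/38)*(-3891) = (72163/38)*(-3891) = -280786233/38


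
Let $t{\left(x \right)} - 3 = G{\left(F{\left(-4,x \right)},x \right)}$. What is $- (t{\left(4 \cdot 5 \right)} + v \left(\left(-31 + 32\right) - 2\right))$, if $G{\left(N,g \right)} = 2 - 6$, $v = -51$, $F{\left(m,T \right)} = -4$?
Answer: $-50$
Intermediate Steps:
$G{\left(N,g \right)} = -4$ ($G{\left(N,g \right)} = 2 - 6 = -4$)
$t{\left(x \right)} = -1$ ($t{\left(x \right)} = 3 - 4 = -1$)
$- (t{\left(4 \cdot 5 \right)} + v \left(\left(-31 + 32\right) - 2\right)) = - (-1 - 51 \left(\left(-31 + 32\right) - 2\right)) = - (-1 - 51 \left(1 - 2\right)) = - (-1 - -51) = - (-1 + 51) = \left(-1\right) 50 = -50$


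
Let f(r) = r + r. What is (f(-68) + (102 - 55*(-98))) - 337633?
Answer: -332277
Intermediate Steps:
f(r) = 2*r
(f(-68) + (102 - 55*(-98))) - 337633 = (2*(-68) + (102 - 55*(-98))) - 337633 = (-136 + (102 + 5390)) - 337633 = (-136 + 5492) - 337633 = 5356 - 337633 = -332277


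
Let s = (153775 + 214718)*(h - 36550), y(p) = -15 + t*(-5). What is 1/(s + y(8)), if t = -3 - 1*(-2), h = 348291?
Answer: 1/114874376303 ≈ 8.7052e-12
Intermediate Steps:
t = -1 (t = -3 + 2 = -1)
y(p) = -10 (y(p) = -15 - 1*(-5) = -15 + 5 = -10)
s = 114874376313 (s = (153775 + 214718)*(348291 - 36550) = 368493*311741 = 114874376313)
1/(s + y(8)) = 1/(114874376313 - 10) = 1/114874376303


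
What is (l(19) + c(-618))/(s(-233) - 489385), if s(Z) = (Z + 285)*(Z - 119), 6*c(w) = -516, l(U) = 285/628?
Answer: 53723/318828692 ≈ 0.00016850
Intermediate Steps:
l(U) = 285/628 (l(U) = 285*(1/628) = 285/628)
c(w) = -86 (c(w) = (⅙)*(-516) = -86)
s(Z) = (-119 + Z)*(285 + Z) (s(Z) = (285 + Z)*(-119 + Z) = (-119 + Z)*(285 + Z))
(l(19) + c(-618))/(s(-233) - 489385) = (285/628 - 86)/((-33915 + (-233)² + 166*(-233)) - 489385) = -53723/(628*((-33915 + 54289 - 38678) - 489385)) = -53723/(628*(-18304 - 489385)) = -53723/628/(-507689) = -53723/628*(-1/507689) = 53723/318828692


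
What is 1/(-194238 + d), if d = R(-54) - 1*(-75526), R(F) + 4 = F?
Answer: -1/118770 ≈ -8.4196e-6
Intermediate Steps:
R(F) = -4 + F
d = 75468 (d = (-4 - 54) - 1*(-75526) = -58 + 75526 = 75468)
1/(-194238 + d) = 1/(-194238 + 75468) = 1/(-118770) = -1/118770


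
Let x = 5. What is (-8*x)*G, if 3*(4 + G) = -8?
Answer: 800/3 ≈ 266.67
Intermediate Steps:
G = -20/3 (G = -4 + (1/3)*(-8) = -4 - 8/3 = -20/3 ≈ -6.6667)
(-8*x)*G = -8*5*(-20/3) = -40*(-20/3) = 800/3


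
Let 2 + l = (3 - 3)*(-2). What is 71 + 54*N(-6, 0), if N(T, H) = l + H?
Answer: -37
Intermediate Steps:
l = -2 (l = -2 + (3 - 3)*(-2) = -2 + 0*(-2) = -2 + 0 = -2)
N(T, H) = -2 + H
71 + 54*N(-6, 0) = 71 + 54*(-2 + 0) = 71 + 54*(-2) = 71 - 108 = -37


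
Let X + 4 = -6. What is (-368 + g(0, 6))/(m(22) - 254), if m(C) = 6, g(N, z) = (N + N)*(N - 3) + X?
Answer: 189/124 ≈ 1.5242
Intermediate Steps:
X = -10 (X = -4 - 6 = -10)
g(N, z) = -10 + 2*N*(-3 + N) (g(N, z) = (N + N)*(N - 3) - 10 = (2*N)*(-3 + N) - 10 = 2*N*(-3 + N) - 10 = -10 + 2*N*(-3 + N))
(-368 + g(0, 6))/(m(22) - 254) = (-368 + (-10 - 6*0 + 2*0**2))/(6 - 254) = (-368 + (-10 + 0 + 2*0))/(-248) = (-368 + (-10 + 0 + 0))*(-1/248) = (-368 - 10)*(-1/248) = -378*(-1/248) = 189/124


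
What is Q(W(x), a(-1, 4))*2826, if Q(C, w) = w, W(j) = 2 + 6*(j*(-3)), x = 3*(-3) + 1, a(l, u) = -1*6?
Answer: -16956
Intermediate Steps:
a(l, u) = -6
x = -8 (x = -9 + 1 = -8)
W(j) = 2 - 18*j (W(j) = 2 + 6*(-3*j) = 2 - 18*j)
Q(W(x), a(-1, 4))*2826 = -6*2826 = -16956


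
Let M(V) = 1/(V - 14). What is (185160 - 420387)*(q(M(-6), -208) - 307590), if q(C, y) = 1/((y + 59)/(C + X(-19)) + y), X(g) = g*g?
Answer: 108858117032422473/1504532 ≈ 7.2353e+10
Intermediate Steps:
M(V) = 1/(-14 + V)
X(g) = g**2
q(C, y) = 1/(y + (59 + y)/(361 + C)) (q(C, y) = 1/((y + 59)/(C + (-19)**2) + y) = 1/((59 + y)/(C + 361) + y) = 1/((59 + y)/(361 + C) + y) = 1/(y + (59 + y)/(361 + C)))
(185160 - 420387)*(q(M(-6), -208) - 307590) = (185160 - 420387)*((361 + 1/(-14 - 6))/(59 + 362*(-208) - 208/(-14 - 6)) - 307590) = -235227*((361 + 1/(-20))/(59 - 75296 - 208/(-20)) - 307590) = -235227*((361 - 1/20)/(59 - 75296 - 1/20*(-208)) - 307590) = -235227*((7219/20)/(59 - 75296 + 52/5) - 307590) = -235227*((7219/20)/(-376133/5) - 307590) = -235227*(-5/376133*7219/20 - 307590) = -235227*(-7219/1504532 - 307590) = -235227*(-462779005099/1504532) = 108858117032422473/1504532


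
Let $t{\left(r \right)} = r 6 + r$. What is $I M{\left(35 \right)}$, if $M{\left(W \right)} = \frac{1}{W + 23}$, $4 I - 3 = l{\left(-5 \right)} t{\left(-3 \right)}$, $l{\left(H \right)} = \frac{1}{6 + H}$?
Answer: $- \frac{9}{116} \approx -0.077586$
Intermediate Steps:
$t{\left(r \right)} = 7 r$ ($t{\left(r \right)} = 6 r + r = 7 r$)
$I = - \frac{9}{2}$ ($I = \frac{3}{4} + \frac{\frac{1}{6 - 5} \cdot 7 \left(-3\right)}{4} = \frac{3}{4} + \frac{1^{-1} \left(-21\right)}{4} = \frac{3}{4} + \frac{1 \left(-21\right)}{4} = \frac{3}{4} + \frac{1}{4} \left(-21\right) = \frac{3}{4} - \frac{21}{4} = - \frac{9}{2} \approx -4.5$)
$M{\left(W \right)} = \frac{1}{23 + W}$
$I M{\left(35 \right)} = - \frac{9}{2 \left(23 + 35\right)} = - \frac{9}{2 \cdot 58} = \left(- \frac{9}{2}\right) \frac{1}{58} = - \frac{9}{116}$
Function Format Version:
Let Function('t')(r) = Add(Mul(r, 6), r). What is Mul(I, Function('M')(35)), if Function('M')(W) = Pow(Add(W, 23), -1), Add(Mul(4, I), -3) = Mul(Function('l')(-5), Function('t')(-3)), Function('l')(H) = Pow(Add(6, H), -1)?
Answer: Rational(-9, 116) ≈ -0.077586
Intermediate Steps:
Function('t')(r) = Mul(7, r) (Function('t')(r) = Add(Mul(6, r), r) = Mul(7, r))
I = Rational(-9, 2) (I = Add(Rational(3, 4), Mul(Rational(1, 4), Mul(Pow(Add(6, -5), -1), Mul(7, -3)))) = Add(Rational(3, 4), Mul(Rational(1, 4), Mul(Pow(1, -1), -21))) = Add(Rational(3, 4), Mul(Rational(1, 4), Mul(1, -21))) = Add(Rational(3, 4), Mul(Rational(1, 4), -21)) = Add(Rational(3, 4), Rational(-21, 4)) = Rational(-9, 2) ≈ -4.5000)
Function('M')(W) = Pow(Add(23, W), -1)
Mul(I, Function('M')(35)) = Mul(Rational(-9, 2), Pow(Add(23, 35), -1)) = Mul(Rational(-9, 2), Pow(58, -1)) = Mul(Rational(-9, 2), Rational(1, 58)) = Rational(-9, 116)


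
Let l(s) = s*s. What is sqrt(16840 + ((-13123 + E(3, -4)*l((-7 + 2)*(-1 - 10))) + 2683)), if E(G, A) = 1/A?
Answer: 5*sqrt(903)/2 ≈ 75.125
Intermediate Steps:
l(s) = s**2
sqrt(16840 + ((-13123 + E(3, -4)*l((-7 + 2)*(-1 - 10))) + 2683)) = sqrt(16840 + ((-13123 + ((-7 + 2)*(-1 - 10))**2/(-4)) + 2683)) = sqrt(16840 + ((-13123 - (-5*(-11))**2/4) + 2683)) = sqrt(16840 + ((-13123 - 1/4*55**2) + 2683)) = sqrt(16840 + ((-13123 - 1/4*3025) + 2683)) = sqrt(16840 + ((-13123 - 3025/4) + 2683)) = sqrt(16840 + (-55517/4 + 2683)) = sqrt(16840 - 44785/4) = sqrt(22575/4) = 5*sqrt(903)/2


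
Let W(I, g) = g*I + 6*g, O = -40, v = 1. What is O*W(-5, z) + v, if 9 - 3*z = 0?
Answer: -119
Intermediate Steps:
z = 3 (z = 3 - ⅓*0 = 3 + 0 = 3)
W(I, g) = 6*g + I*g (W(I, g) = I*g + 6*g = 6*g + I*g)
O*W(-5, z) + v = -120*(6 - 5) + 1 = -120 + 1 = -119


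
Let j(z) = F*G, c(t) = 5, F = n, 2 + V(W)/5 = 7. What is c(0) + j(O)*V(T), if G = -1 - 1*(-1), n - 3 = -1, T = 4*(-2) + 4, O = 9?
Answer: 5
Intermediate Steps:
T = -4 (T = -8 + 4 = -4)
V(W) = 25 (V(W) = -10 + 5*7 = -10 + 35 = 25)
n = 2 (n = 3 - 1 = 2)
G = 0 (G = -1 + 1 = 0)
F = 2
j(z) = 0 (j(z) = 2*0 = 0)
c(0) + j(O)*V(T) = 5 + 0*25 = 5 + 0 = 5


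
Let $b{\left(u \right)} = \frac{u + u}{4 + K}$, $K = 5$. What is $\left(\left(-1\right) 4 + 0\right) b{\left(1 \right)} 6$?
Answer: $- \frac{16}{3} \approx -5.3333$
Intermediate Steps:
$b{\left(u \right)} = \frac{2 u}{9}$ ($b{\left(u \right)} = \frac{u + u}{4 + 5} = \frac{2 u}{9}$)
$\left(\left(-1\right) 4 + 0\right) b{\left(1 \right)} 6 = \left(\left(-1\right) 4 + 0\right) \frac{2}{9} \cdot 1 \cdot 6 = \left(-4 + 0\right) \frac{2}{9} \cdot 6 = \left(-4\right) \frac{2}{9} \cdot 6 = \left(- \frac{8}{9}\right) 6 = - \frac{16}{3}$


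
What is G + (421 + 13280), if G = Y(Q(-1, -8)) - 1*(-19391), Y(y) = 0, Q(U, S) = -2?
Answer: 33092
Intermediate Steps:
G = 19391 (G = 0 - 1*(-19391) = 0 + 19391 = 19391)
G + (421 + 13280) = 19391 + (421 + 13280) = 19391 + 13701 = 33092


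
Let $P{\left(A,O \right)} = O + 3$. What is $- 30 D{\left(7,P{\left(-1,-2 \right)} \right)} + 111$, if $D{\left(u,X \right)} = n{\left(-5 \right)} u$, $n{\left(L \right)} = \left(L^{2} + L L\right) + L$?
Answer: $-9339$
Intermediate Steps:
$n{\left(L \right)} = L + 2 L^{2}$ ($n{\left(L \right)} = \left(L^{2} + L^{2}\right) + L = 2 L^{2} + L = L + 2 L^{2}$)
$P{\left(A,O \right)} = 3 + O$
$D{\left(u,X \right)} = 45 u$ ($D{\left(u,X \right)} = - 5 \left(1 + 2 \left(-5\right)\right) u = - 5 \left(1 - 10\right) u = \left(-5\right) \left(-9\right) u = 45 u$)
$- 30 D{\left(7,P{\left(-1,-2 \right)} \right)} + 111 = - 30 \cdot 45 \cdot 7 + 111 = \left(-30\right) 315 + 111 = -9450 + 111 = -9339$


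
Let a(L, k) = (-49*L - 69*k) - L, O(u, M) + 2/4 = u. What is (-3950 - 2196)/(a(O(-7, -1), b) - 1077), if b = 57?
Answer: 6146/4635 ≈ 1.3260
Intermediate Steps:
O(u, M) = -½ + u
a(L, k) = -69*k - 50*L (a(L, k) = (-69*k - 49*L) - L = -69*k - 50*L)
(-3950 - 2196)/(a(O(-7, -1), b) - 1077) = (-3950 - 2196)/((-69*57 - 50*(-½ - 7)) - 1077) = -6146/((-3933 - 50*(-15/2)) - 1077) = -6146/((-3933 + 375) - 1077) = -6146/(-3558 - 1077) = -6146/(-4635) = -6146*(-1/4635) = 6146/4635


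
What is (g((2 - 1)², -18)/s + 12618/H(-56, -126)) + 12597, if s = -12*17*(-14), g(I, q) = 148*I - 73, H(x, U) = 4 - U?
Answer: 785510153/61880 ≈ 12694.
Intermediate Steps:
g(I, q) = -73 + 148*I
s = 2856 (s = -204*(-14) = 2856)
(g((2 - 1)², -18)/s + 12618/H(-56, -126)) + 12597 = ((-73 + 148*(2 - 1)²)/2856 + 12618/(4 - 1*(-126))) + 12597 = ((-73 + 148*1²)*(1/2856) + 12618/(4 + 126)) + 12597 = ((-73 + 148*1)*(1/2856) + 12618/130) + 12597 = ((-73 + 148)*(1/2856) + 12618*(1/130)) + 12597 = (75*(1/2856) + 6309/65) + 12597 = (25/952 + 6309/65) + 12597 = 6007793/61880 + 12597 = 785510153/61880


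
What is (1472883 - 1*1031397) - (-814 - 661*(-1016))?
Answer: -229276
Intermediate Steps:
(1472883 - 1*1031397) - (-814 - 661*(-1016)) = (1472883 - 1031397) - (-814 + 671576) = 441486 - 1*670762 = 441486 - 670762 = -229276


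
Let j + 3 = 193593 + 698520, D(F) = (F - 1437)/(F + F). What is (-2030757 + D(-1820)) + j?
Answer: -4144671823/3640 ≈ -1.1386e+6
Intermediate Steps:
D(F) = (-1437 + F)/(2*F) (D(F) = (-1437 + F)/((2*F)) = (-1437 + F)*(1/(2*F)) = (-1437 + F)/(2*F))
j = 892110 (j = -3 + (193593 + 698520) = -3 + 892113 = 892110)
(-2030757 + D(-1820)) + j = (-2030757 + (½)*(-1437 - 1820)/(-1820)) + 892110 = (-2030757 + (½)*(-1/1820)*(-3257)) + 892110 = (-2030757 + 3257/3640) + 892110 = -7391952223/3640 + 892110 = -4144671823/3640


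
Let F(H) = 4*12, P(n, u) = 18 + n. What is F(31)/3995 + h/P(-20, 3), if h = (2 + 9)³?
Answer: -5317249/7990 ≈ -665.49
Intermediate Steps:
F(H) = 48
h = 1331 (h = 11³ = 1331)
F(31)/3995 + h/P(-20, 3) = 48/3995 + 1331/(18 - 20) = 48*(1/3995) + 1331/(-2) = 48/3995 + 1331*(-½) = 48/3995 - 1331/2 = -5317249/7990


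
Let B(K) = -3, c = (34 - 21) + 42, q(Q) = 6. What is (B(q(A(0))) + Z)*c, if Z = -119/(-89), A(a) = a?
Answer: -8140/89 ≈ -91.461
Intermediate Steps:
c = 55 (c = 13 + 42 = 55)
Z = 119/89 (Z = -119*(-1/89) = 119/89 ≈ 1.3371)
(B(q(A(0))) + Z)*c = (-3 + 119/89)*55 = -148/89*55 = -8140/89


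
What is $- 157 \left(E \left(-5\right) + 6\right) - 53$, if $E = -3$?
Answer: $-3350$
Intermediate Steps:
$- 157 \left(E \left(-5\right) + 6\right) - 53 = - 157 \left(\left(-3\right) \left(-5\right) + 6\right) - 53 = - 157 \left(15 + 6\right) - 53 = \left(-157\right) 21 - 53 = -3297 - 53 = -3350$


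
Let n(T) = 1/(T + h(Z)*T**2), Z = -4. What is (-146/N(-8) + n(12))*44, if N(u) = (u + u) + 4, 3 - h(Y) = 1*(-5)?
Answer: 51931/97 ≈ 535.37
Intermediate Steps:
h(Y) = 8 (h(Y) = 3 - (-5) = 3 - 1*(-5) = 3 + 5 = 8)
N(u) = 4 + 2*u (N(u) = 2*u + 4 = 4 + 2*u)
n(T) = 1/(T + 8*T**2)
(-146/N(-8) + n(12))*44 = (-146/(4 + 2*(-8)) + 1/(12*(1 + 8*12)))*44 = (-146/(4 - 16) + 1/(12*(1 + 96)))*44 = (-146/(-12) + (1/12)/97)*44 = (-146*(-1/12) + (1/12)*(1/97))*44 = (73/6 + 1/1164)*44 = (4721/388)*44 = 51931/97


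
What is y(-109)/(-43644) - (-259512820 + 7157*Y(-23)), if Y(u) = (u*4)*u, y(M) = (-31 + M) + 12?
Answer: 2666305881920/10911 ≈ 2.4437e+8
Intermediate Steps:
y(M) = -19 + M
Y(u) = 4*u**2 (Y(u) = (4*u)*u = 4*u**2)
y(-109)/(-43644) - (-259512820 + 7157*Y(-23)) = (-19 - 109)/(-43644) - (-259512820 + 15144212) = -128*(-1/43644) - (-259512820 + 15144212) = 32/10911 - 7157/(1/((-14731 + 2116) - 21529)) = 32/10911 - 7157/(1/(-12615 - 21529)) = 32/10911 - 7157/(1/(-34144)) = 32/10911 - 7157/(-1/34144) = 32/10911 - 7157*(-34144) = 32/10911 + 244368608 = 2666305881920/10911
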